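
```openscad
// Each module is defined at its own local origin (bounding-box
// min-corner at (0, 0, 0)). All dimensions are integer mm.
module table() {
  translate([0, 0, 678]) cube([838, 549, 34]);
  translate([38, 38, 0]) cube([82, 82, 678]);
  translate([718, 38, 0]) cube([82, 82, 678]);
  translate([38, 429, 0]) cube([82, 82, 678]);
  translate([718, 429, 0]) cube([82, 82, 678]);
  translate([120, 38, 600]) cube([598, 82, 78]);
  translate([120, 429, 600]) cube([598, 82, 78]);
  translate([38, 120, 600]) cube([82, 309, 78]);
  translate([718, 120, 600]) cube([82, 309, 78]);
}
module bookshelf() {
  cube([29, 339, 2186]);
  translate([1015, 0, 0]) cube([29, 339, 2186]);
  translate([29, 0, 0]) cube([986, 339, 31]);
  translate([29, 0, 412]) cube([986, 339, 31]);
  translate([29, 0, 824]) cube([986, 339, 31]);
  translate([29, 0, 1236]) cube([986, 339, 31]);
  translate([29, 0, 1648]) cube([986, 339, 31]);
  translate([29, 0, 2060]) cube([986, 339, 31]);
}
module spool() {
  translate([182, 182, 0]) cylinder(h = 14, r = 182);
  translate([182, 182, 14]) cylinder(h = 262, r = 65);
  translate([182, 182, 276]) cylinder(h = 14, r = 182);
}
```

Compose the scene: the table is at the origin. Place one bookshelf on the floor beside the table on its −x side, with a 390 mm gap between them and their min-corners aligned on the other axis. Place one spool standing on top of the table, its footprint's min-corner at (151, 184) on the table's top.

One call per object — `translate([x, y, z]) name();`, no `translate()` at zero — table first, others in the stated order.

table();
translate([-1434, 0, 0]) bookshelf();
translate([151, 184, 712]) spool();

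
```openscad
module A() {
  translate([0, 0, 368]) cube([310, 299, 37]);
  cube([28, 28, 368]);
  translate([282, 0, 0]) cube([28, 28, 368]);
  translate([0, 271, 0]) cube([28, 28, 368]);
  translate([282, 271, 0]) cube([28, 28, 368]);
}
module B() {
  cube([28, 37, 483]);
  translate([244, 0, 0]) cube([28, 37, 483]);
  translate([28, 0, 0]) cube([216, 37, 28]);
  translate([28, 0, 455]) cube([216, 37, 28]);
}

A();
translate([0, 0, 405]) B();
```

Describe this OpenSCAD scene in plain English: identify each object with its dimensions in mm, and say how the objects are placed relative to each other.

A is a four-legged stool. The seat is a 310×299×37 mm slab whose top surface is at z = 405 mm; four square legs, each 28×28 mm in cross-section, run from the floor (z = 0) to the underside of the seat, each flush with a corner of the seat.

B is a rectangular picture frame lying in the x–z plane (depth along y). The opening is 216 mm wide (x) by 427 mm tall (z), surrounded by a border 28 mm wide on all four sides. The frame is 37 mm deep and is made of two full-height vertical stiles with two horizontal rails fitted between them.

The picture frame is on top of the stool.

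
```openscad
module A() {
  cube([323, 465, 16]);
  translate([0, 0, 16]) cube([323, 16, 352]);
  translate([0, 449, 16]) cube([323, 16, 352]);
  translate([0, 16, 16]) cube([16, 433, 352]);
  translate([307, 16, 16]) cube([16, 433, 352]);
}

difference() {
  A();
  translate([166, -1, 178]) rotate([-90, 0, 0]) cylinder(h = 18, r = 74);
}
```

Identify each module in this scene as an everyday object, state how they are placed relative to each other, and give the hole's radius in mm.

A is an open box. The open box has a circular hole through its front wall. The hole's radius is 74 mm.

The subtracted cylinder has r = 74 mm.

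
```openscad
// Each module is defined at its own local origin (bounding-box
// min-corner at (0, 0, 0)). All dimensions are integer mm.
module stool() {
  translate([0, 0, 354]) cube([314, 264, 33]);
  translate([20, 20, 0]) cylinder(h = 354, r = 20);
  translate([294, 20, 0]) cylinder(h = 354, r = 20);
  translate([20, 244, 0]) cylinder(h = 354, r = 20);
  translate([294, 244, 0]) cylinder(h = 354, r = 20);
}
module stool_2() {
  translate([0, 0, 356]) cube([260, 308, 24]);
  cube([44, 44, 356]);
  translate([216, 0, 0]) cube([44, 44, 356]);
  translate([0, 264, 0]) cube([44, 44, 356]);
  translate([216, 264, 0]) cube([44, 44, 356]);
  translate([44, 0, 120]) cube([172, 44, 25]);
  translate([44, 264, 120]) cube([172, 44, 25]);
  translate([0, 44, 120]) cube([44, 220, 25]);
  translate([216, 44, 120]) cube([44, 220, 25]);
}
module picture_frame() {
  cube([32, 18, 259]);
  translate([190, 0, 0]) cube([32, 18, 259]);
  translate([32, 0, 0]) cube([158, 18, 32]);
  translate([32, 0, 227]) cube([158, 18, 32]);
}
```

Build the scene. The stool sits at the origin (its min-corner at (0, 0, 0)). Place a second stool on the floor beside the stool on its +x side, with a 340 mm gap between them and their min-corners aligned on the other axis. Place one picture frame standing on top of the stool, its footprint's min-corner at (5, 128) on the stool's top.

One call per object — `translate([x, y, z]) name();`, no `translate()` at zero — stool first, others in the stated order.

stool();
translate([654, 0, 0]) stool_2();
translate([5, 128, 387]) picture_frame();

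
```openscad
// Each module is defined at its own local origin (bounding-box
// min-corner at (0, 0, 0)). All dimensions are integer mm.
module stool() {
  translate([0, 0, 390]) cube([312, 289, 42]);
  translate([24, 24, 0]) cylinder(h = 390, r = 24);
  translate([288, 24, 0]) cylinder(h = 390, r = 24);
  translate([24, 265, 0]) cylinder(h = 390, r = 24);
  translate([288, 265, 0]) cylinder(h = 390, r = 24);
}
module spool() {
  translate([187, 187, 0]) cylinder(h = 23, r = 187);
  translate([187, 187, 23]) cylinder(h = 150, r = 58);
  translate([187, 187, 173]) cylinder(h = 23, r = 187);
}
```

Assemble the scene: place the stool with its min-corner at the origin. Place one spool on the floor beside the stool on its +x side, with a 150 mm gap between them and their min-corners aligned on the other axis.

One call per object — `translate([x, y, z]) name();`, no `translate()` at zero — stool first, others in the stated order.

stool();
translate([462, 0, 0]) spool();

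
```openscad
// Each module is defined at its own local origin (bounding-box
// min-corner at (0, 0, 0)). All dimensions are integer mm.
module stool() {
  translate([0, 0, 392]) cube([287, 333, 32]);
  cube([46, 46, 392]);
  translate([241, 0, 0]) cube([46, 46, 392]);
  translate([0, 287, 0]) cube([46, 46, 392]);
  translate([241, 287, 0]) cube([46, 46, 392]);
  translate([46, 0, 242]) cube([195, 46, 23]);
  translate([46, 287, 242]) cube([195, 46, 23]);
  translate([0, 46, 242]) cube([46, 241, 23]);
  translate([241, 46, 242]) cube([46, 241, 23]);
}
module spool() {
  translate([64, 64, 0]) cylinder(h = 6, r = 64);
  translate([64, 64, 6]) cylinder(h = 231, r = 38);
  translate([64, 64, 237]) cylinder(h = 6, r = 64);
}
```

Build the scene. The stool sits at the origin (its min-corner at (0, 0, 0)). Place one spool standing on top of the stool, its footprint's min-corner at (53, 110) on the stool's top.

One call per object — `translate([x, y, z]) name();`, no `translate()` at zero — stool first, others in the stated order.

stool();
translate([53, 110, 424]) spool();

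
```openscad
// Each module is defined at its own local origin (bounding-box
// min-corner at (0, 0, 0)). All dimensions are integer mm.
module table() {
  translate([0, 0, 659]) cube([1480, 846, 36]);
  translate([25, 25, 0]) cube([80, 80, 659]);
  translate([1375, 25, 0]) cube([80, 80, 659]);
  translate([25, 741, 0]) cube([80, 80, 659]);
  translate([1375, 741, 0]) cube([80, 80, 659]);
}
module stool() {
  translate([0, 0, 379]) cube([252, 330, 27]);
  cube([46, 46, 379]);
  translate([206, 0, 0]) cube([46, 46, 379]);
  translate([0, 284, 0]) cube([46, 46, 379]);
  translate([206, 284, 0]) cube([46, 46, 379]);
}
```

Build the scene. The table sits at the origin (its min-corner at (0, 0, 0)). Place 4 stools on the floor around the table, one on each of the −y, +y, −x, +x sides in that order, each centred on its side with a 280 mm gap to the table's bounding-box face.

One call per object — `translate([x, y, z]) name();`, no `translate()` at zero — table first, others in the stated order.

table();
translate([614, -610, 0]) stool();
translate([614, 1126, 0]) stool();
translate([-532, 258, 0]) stool();
translate([1760, 258, 0]) stool();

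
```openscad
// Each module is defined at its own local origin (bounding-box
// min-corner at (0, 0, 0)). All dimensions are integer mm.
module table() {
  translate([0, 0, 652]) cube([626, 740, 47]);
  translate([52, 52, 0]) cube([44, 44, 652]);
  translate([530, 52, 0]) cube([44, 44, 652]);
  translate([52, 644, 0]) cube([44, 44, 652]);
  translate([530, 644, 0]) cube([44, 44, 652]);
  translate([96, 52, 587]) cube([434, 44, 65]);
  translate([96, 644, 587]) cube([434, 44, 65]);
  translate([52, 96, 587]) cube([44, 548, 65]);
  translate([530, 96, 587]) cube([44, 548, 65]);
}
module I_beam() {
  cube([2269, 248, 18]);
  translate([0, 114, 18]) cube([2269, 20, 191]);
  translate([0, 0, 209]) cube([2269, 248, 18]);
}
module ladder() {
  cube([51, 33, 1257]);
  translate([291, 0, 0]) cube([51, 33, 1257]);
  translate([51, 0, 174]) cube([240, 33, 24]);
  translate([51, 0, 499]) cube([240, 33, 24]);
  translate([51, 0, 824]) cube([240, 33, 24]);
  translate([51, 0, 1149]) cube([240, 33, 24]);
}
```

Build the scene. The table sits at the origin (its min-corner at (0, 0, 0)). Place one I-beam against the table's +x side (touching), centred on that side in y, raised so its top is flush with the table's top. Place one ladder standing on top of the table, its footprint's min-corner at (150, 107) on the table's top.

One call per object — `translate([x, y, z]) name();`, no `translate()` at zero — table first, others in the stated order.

table();
translate([626, 246, 472]) I_beam();
translate([150, 107, 699]) ladder();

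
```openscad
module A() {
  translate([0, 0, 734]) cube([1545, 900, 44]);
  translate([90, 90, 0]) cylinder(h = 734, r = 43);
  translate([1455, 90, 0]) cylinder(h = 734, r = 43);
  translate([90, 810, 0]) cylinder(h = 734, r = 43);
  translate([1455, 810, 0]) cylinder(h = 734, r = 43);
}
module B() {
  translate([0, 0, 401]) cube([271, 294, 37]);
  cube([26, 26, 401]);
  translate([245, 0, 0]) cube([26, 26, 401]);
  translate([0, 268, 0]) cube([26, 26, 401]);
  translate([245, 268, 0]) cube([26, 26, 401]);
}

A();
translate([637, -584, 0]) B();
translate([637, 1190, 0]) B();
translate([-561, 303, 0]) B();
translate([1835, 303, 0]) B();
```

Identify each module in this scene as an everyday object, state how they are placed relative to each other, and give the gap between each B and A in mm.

A is a table. B is a stool. Four stools sit around the table at the −y, +y, −x, +x sides. The gap between each stool and the table is 290 mm.

Each stool's nearest face is 290 mm from the table's bounding box.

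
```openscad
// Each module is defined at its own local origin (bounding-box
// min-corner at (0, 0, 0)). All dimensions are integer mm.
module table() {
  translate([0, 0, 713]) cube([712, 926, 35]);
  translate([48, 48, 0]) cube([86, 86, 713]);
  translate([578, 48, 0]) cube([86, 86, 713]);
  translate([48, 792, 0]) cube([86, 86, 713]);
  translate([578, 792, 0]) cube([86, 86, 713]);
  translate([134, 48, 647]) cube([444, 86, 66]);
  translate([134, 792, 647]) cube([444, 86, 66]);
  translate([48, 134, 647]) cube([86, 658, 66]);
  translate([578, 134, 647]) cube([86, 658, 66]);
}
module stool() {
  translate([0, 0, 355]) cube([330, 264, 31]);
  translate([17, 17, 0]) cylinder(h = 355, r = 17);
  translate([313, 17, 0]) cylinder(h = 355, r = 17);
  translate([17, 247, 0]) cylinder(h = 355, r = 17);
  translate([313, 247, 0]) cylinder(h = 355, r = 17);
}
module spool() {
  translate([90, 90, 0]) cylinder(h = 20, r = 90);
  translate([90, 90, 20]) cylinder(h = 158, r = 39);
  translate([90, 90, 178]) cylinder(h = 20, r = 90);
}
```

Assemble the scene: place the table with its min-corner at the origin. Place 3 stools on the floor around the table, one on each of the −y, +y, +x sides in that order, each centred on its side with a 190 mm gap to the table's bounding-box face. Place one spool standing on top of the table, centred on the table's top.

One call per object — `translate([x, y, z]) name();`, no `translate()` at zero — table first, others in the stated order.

table();
translate([191, -454, 0]) stool();
translate([191, 1116, 0]) stool();
translate([902, 331, 0]) stool();
translate([266, 373, 748]) spool();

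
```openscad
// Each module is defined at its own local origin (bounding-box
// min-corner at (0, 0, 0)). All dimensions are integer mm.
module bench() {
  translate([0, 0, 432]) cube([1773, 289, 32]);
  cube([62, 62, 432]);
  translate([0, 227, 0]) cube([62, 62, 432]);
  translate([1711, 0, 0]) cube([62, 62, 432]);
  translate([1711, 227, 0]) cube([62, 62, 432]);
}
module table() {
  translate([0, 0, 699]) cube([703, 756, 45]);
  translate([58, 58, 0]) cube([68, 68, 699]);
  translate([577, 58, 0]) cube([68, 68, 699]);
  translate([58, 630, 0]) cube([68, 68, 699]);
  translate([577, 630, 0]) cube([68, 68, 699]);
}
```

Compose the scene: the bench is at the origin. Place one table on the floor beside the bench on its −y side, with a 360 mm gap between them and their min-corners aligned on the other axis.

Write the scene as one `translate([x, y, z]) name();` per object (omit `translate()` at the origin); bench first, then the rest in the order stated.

bench();
translate([0, -1116, 0]) table();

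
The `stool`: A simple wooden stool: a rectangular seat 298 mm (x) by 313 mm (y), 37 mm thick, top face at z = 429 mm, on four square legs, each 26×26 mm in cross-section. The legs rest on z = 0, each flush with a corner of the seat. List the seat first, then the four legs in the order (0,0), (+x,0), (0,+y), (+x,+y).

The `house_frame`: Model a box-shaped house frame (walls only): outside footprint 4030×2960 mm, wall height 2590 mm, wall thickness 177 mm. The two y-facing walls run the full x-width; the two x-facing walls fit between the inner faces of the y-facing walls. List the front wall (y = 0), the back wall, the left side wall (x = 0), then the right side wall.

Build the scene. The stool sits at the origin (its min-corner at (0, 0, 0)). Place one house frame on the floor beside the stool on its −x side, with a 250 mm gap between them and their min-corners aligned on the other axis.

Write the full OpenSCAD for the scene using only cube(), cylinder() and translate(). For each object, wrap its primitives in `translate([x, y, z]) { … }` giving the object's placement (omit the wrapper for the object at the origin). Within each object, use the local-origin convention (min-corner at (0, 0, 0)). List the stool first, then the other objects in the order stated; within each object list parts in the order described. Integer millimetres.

translate([0, 0, 392]) cube([298, 313, 37]);
cube([26, 26, 392]);
translate([272, 0, 0]) cube([26, 26, 392]);
translate([0, 287, 0]) cube([26, 26, 392]);
translate([272, 287, 0]) cube([26, 26, 392]);
translate([-4280, 0, 0]) {
  cube([4030, 177, 2590]);
  translate([0, 2783, 0]) cube([4030, 177, 2590]);
  translate([0, 177, 0]) cube([177, 2606, 2590]);
  translate([3853, 177, 0]) cube([177, 2606, 2590]);
}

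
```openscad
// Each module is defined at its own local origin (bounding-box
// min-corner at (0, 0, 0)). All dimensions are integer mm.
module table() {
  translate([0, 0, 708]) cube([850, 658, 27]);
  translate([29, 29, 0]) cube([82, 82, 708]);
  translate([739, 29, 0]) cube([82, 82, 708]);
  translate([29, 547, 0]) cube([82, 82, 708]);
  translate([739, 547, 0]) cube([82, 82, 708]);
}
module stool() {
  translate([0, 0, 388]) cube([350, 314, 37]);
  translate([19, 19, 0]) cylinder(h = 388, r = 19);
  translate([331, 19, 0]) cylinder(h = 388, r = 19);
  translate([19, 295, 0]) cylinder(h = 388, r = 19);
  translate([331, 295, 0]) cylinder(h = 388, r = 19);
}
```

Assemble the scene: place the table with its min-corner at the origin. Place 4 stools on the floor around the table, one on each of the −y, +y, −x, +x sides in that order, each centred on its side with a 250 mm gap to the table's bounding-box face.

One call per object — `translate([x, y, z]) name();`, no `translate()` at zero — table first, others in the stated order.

table();
translate([250, -564, 0]) stool();
translate([250, 908, 0]) stool();
translate([-600, 172, 0]) stool();
translate([1100, 172, 0]) stool();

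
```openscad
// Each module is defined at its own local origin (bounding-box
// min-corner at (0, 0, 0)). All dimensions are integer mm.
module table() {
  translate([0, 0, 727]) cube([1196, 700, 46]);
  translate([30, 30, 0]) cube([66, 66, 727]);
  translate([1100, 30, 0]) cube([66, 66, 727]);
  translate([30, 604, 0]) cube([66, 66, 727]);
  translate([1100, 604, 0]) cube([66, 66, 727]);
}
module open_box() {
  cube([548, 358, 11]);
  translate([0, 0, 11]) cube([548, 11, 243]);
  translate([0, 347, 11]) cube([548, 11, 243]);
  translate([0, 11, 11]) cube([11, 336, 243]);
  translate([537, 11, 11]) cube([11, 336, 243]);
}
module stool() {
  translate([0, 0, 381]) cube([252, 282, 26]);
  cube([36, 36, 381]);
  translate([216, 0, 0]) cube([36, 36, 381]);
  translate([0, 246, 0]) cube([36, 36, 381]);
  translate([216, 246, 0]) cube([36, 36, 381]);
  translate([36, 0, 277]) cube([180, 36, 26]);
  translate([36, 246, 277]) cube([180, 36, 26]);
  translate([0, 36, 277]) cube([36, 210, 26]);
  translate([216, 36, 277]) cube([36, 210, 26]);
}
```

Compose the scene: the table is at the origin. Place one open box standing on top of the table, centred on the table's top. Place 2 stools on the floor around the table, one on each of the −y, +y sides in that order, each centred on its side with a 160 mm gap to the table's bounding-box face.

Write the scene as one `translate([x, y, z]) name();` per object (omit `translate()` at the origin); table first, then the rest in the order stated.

table();
translate([324, 171, 773]) open_box();
translate([472, -442, 0]) stool();
translate([472, 860, 0]) stool();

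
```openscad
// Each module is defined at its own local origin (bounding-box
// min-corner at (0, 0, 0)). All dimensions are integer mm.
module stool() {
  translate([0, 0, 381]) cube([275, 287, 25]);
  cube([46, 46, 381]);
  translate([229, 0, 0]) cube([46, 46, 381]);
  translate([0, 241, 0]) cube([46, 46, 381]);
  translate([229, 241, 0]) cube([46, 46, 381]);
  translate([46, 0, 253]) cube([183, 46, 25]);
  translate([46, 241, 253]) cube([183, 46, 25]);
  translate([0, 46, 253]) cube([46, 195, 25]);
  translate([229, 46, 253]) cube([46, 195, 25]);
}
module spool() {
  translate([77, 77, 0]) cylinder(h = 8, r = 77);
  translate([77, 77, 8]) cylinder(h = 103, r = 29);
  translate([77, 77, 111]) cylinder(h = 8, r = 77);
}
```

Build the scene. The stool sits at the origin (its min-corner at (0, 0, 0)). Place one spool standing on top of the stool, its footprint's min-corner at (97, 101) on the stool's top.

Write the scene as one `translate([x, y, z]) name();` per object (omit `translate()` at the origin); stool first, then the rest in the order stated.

stool();
translate([97, 101, 406]) spool();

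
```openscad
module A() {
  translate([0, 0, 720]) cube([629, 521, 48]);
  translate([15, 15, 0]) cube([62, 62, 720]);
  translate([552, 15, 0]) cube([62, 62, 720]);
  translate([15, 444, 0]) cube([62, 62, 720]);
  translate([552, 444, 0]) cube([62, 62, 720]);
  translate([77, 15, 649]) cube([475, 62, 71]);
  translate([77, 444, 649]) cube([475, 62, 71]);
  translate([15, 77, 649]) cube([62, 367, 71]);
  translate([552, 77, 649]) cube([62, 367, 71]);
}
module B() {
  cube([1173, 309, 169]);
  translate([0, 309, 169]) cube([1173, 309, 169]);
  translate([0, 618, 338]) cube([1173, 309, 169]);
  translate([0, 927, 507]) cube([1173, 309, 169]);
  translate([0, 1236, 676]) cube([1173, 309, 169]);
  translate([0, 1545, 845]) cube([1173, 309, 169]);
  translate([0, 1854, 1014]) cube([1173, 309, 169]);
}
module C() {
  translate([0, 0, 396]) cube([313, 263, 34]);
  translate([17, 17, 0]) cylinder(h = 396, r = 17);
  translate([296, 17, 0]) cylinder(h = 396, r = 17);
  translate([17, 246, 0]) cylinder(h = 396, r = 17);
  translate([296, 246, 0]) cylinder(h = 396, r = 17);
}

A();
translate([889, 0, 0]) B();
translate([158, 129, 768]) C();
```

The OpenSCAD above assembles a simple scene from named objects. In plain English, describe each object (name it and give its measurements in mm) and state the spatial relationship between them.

A is a table: top 629 mm (x) × 521 mm (y), 48 mm thick, upper face at z = 768 mm, on four 62×62 mm square legs, each inset 15 mm from the nearest pair of top edges, running from z = 0 to the bottom of the top. Four apron rails, 62 mm thick and 71 mm tall, run between adjacent legs with their top edges flush with the underside of the top and their outer faces flush with the legs' outer faces.

B is a straight staircase of 7 solid steps. Each step is 1173 mm wide (x), 309 mm deep (y, the going) and 169 mm tall (the rise). The first step rests on the floor; each subsequent step sits one going further in +y and one rise higher in +z, directly behind and above the previous step with no overlap.

C is a four-legged stool. The seat is a 313×263×34 mm slab whose top surface is at z = 430 mm; four round legs, each 34 mm in diameter, run from the floor (z = 0) to the underside of the seat, each leg's axis is inset half a diameter from the nearest pair of seat edges (so the leg's bounding box is flush with the corner).

The staircase is on the floor beside the table on its +x side. The stool is on top of the table, centred.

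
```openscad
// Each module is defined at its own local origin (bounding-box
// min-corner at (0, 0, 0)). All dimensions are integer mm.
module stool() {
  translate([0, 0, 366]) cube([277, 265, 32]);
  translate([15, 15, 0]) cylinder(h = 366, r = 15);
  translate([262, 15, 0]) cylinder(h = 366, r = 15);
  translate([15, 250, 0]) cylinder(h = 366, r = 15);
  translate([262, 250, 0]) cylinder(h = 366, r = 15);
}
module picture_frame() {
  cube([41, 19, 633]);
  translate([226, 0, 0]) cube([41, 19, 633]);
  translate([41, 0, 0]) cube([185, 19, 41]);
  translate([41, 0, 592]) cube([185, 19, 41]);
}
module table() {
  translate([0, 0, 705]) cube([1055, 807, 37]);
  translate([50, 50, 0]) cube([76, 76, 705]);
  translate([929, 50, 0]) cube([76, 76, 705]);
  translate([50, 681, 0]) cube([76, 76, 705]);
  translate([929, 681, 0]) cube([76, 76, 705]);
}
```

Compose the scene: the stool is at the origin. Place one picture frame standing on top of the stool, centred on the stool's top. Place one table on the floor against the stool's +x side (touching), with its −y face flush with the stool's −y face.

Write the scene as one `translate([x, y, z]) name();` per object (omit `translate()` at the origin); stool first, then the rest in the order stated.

stool();
translate([5, 123, 398]) picture_frame();
translate([277, 0, 0]) table();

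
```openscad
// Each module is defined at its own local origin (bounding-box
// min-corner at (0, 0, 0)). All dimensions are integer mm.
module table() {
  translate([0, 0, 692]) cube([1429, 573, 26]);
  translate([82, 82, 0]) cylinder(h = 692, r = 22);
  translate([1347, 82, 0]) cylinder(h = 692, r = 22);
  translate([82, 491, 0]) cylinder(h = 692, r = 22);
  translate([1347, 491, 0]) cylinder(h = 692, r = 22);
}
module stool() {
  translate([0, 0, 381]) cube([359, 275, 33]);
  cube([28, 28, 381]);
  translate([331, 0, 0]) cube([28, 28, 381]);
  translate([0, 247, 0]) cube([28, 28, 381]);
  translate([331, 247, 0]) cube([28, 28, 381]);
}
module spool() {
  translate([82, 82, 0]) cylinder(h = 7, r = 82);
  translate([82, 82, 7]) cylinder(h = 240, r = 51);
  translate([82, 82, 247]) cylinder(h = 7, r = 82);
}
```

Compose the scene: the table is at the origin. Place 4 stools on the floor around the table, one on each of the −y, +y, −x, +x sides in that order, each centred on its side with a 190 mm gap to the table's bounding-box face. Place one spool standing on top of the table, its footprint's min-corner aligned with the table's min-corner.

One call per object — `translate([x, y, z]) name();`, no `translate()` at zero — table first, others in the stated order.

table();
translate([535, -465, 0]) stool();
translate([535, 763, 0]) stool();
translate([-549, 149, 0]) stool();
translate([1619, 149, 0]) stool();
translate([0, 0, 718]) spool();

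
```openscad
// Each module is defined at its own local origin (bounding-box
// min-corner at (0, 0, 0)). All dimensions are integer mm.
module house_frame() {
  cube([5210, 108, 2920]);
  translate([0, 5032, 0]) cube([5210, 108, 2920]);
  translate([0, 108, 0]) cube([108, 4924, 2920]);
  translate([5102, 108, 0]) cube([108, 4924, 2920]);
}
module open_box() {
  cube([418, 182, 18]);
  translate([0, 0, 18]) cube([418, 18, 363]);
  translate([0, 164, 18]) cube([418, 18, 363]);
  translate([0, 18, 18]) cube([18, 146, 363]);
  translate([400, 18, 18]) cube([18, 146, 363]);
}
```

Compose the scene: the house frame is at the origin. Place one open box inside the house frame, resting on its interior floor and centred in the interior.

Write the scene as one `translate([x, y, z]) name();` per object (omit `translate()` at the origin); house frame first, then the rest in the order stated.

house_frame();
translate([2396, 2479, 0]) open_box();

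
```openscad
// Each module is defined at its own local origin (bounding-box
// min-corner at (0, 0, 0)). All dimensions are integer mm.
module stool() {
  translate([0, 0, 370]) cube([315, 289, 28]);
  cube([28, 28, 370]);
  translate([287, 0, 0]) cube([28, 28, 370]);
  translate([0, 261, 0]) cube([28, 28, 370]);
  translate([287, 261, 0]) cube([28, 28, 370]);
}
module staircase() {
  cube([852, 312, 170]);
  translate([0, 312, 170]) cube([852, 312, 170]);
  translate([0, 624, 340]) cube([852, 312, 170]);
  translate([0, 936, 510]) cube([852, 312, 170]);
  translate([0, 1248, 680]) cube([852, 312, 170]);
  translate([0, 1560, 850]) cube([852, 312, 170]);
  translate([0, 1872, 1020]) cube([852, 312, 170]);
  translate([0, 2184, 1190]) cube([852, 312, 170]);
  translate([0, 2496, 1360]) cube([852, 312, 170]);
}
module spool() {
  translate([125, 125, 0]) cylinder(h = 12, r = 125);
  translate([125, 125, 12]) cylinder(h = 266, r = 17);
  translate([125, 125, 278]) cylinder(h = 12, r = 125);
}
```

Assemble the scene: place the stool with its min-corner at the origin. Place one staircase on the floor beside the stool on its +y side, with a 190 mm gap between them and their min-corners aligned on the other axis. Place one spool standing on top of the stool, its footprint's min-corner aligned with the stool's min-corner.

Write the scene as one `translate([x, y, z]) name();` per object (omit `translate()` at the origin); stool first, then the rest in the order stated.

stool();
translate([0, 479, 0]) staircase();
translate([0, 0, 398]) spool();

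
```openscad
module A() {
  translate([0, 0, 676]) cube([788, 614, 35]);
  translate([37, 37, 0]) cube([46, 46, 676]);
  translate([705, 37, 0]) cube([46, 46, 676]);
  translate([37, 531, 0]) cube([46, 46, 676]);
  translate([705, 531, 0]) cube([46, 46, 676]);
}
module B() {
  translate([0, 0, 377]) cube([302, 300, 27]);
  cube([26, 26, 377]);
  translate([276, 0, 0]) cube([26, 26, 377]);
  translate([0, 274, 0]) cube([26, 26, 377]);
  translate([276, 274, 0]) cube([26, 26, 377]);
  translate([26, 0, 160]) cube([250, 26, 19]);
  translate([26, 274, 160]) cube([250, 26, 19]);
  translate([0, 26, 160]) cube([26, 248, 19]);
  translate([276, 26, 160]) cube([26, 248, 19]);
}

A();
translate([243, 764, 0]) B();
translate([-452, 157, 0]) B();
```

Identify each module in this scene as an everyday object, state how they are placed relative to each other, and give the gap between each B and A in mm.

Each stool's nearest face is 150 mm from the table's bounding box.

A is a table. B is a stool. Two stools sit around the table at the +y, −x sides. The gap between each stool and the table is 150 mm.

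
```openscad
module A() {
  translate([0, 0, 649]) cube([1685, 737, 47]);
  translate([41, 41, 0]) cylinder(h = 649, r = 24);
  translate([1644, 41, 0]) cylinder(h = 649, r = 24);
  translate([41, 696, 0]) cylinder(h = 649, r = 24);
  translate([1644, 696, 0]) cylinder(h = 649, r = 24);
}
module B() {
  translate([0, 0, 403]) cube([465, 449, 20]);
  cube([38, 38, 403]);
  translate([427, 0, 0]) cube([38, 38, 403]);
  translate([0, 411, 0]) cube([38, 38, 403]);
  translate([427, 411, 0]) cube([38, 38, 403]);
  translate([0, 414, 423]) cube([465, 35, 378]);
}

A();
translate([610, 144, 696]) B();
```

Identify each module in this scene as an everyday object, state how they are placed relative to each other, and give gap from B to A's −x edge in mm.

A is a table. B is a chair. The chair is on top of the table, centred. The gap from the chair to the table's −x edge is 610 mm.

The chair's min-x is at 610; the table's min-x is 0; gap = 610 mm.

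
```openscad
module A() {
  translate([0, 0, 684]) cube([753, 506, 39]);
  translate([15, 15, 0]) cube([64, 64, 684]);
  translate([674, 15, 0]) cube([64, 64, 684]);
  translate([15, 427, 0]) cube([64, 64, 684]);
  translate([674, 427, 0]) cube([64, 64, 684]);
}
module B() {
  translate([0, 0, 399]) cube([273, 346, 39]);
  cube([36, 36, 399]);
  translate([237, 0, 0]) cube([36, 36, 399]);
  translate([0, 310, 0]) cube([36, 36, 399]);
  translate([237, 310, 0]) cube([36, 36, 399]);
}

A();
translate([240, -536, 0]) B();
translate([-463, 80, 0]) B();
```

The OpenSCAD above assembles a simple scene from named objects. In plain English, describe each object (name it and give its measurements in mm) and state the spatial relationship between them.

A is a table with a 753×506 mm rectangular top, 39 mm thick, top surface at z = 723 mm, supported by four 64×64 mm square legs, each inset 15 mm from the nearest pair of top edges, running from the floor.

B is a four-legged stool. The seat is 273×346 mm, 39 mm thick, top at z = 438 mm. It stands on four square legs, each 36×36 mm in cross-section, from z = 0 to the seat underside, each flush with a corner of the seat.

Two stools sit around the table at the −y, −x sides.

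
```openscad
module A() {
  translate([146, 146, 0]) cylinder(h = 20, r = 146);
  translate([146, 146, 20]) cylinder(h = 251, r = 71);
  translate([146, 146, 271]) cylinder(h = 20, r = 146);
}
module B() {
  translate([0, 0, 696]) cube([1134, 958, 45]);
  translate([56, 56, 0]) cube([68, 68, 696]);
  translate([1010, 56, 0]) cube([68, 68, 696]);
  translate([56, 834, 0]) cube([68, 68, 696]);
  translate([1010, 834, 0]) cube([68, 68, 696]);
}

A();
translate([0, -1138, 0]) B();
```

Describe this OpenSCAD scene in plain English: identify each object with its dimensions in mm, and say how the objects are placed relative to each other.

A is a spool: two coaxial disc flanges of radius 146 mm and thickness 20 mm, joined by a core cylinder of radius 71 mm and height 251 mm. The lower flange rests on z = 0 and the three cylinders share a vertical axis.

B is a table: top 1134 mm (x) × 958 mm (y), 45 mm thick, upper face at z = 741 mm, on four 68×68 mm square legs, each inset 56 mm from the nearest pair of top edges, running from z = 0 to the bottom of the top.

The table is on the floor beside the spool on its −y side.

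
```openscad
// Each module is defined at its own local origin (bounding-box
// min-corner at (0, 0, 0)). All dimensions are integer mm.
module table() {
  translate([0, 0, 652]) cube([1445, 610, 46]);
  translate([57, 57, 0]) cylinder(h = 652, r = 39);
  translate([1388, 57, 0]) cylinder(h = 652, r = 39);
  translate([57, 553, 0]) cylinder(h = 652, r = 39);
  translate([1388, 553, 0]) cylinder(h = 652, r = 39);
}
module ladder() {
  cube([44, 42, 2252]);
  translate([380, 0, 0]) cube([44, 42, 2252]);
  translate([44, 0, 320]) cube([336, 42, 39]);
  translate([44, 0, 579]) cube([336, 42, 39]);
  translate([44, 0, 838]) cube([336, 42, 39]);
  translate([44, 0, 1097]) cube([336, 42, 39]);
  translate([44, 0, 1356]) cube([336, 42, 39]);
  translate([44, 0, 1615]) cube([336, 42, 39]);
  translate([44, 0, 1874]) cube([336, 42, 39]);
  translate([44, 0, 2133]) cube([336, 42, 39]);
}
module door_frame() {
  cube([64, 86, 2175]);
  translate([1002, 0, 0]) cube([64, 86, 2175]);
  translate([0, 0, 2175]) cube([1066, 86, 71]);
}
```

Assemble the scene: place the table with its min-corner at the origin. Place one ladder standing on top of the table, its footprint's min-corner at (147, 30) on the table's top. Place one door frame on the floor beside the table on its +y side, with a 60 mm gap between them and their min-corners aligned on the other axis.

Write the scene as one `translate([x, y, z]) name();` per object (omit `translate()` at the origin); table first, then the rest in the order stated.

table();
translate([147, 30, 698]) ladder();
translate([0, 670, 0]) door_frame();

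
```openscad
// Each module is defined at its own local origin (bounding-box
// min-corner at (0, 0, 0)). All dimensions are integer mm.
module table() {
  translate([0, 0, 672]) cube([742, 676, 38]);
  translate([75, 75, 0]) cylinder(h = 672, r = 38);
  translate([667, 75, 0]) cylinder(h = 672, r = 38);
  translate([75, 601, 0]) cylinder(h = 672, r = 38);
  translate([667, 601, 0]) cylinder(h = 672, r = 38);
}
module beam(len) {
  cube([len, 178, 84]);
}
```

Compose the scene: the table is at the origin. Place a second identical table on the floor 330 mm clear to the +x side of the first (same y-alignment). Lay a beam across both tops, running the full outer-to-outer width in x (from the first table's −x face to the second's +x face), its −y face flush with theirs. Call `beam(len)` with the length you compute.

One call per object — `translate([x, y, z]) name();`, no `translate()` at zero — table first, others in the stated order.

table();
translate([1072, 0, 0]) table();
translate([0, 0, 710]) beam(1814);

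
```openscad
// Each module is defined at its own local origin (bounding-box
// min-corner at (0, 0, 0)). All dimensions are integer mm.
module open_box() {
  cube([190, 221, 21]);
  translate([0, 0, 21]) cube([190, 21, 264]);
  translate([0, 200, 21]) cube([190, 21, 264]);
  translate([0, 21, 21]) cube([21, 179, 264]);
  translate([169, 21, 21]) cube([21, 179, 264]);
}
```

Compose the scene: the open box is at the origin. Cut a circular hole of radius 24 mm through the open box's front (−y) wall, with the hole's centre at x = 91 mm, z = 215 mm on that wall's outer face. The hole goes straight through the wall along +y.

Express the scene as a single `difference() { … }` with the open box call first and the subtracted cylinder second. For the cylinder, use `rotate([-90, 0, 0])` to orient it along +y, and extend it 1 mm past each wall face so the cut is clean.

difference() {
  open_box();
  translate([91, -1, 215]) rotate([-90, 0, 0]) cylinder(h = 23, r = 24);
}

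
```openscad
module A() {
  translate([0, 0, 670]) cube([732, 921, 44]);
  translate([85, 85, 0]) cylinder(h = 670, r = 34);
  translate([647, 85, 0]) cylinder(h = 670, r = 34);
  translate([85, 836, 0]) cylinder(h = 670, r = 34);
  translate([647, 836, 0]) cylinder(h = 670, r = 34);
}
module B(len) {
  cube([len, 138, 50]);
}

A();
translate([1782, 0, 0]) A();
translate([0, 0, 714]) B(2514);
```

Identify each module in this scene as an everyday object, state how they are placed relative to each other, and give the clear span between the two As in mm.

A is a table. B is a beam. A beam spans the tops of two tables. The clear span between the two tables is 1050 mm.

Second table starts at x = 1782; first ends at x = 732; clear span = 1782 − 732 = 1050 mm.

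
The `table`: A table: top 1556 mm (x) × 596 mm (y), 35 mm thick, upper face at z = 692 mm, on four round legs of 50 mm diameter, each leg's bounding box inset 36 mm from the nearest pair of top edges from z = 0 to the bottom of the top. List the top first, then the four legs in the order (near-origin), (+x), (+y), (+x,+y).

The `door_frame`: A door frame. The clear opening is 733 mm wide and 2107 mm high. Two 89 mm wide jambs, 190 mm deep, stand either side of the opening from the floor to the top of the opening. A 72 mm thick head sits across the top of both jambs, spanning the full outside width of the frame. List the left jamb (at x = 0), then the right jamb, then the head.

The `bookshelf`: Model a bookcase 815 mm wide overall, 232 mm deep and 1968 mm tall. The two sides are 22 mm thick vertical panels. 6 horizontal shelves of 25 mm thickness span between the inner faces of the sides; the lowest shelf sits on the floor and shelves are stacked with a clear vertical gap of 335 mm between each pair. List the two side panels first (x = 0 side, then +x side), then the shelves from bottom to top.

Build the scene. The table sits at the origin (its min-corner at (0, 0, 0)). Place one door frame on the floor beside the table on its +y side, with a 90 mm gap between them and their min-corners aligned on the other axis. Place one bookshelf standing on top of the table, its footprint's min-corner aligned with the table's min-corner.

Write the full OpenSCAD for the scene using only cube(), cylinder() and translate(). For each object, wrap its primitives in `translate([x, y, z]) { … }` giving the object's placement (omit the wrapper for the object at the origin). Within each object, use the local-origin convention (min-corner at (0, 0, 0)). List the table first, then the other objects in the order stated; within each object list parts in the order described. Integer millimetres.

translate([0, 0, 657]) cube([1556, 596, 35]);
translate([61, 61, 0]) cylinder(h = 657, r = 25);
translate([1495, 61, 0]) cylinder(h = 657, r = 25);
translate([61, 535, 0]) cylinder(h = 657, r = 25);
translate([1495, 535, 0]) cylinder(h = 657, r = 25);
translate([0, 686, 0]) {
  cube([89, 190, 2107]);
  translate([822, 0, 0]) cube([89, 190, 2107]);
  translate([0, 0, 2107]) cube([911, 190, 72]);
}
translate([0, 0, 692]) {
  cube([22, 232, 1968]);
  translate([793, 0, 0]) cube([22, 232, 1968]);
  translate([22, 0, 0]) cube([771, 232, 25]);
  translate([22, 0, 360]) cube([771, 232, 25]);
  translate([22, 0, 720]) cube([771, 232, 25]);
  translate([22, 0, 1080]) cube([771, 232, 25]);
  translate([22, 0, 1440]) cube([771, 232, 25]);
  translate([22, 0, 1800]) cube([771, 232, 25]);
}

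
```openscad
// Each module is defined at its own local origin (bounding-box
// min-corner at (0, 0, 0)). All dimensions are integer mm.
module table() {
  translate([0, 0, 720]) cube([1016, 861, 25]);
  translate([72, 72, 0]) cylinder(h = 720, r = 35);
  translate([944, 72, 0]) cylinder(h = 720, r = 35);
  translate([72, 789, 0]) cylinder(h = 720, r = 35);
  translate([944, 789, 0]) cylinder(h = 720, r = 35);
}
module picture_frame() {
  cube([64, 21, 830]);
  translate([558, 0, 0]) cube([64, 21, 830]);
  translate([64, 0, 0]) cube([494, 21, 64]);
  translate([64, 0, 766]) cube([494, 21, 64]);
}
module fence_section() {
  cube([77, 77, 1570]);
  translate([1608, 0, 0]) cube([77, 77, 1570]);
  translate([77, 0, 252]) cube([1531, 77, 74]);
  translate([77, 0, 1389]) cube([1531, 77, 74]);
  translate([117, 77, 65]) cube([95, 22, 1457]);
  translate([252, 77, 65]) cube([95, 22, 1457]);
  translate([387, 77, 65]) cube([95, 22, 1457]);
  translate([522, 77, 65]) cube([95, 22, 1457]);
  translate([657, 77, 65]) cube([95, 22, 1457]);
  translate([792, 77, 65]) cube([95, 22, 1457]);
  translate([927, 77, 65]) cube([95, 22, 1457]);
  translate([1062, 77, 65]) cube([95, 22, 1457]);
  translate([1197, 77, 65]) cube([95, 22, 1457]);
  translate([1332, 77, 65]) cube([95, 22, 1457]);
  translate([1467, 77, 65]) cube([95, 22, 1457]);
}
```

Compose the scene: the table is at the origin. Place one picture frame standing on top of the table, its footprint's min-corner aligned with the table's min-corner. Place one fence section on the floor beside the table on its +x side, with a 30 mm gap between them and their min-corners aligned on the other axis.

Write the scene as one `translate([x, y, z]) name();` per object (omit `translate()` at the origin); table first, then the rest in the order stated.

table();
translate([0, 0, 745]) picture_frame();
translate([1046, 0, 0]) fence_section();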